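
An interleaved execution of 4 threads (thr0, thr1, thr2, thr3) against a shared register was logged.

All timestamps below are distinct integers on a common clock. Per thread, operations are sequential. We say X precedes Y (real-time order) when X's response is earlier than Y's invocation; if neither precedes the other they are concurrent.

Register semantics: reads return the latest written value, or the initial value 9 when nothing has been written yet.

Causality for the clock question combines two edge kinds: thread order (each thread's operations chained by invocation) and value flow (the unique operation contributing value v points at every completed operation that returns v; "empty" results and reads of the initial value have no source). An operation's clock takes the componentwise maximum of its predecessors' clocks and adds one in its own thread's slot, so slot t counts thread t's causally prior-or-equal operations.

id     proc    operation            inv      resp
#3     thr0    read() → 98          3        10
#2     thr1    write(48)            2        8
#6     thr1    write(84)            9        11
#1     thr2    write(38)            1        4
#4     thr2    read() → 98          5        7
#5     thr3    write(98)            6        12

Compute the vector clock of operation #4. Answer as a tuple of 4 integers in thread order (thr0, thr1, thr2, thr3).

#5, invoked 6, has no incoming edges; only thr3's bump applies → (0, 0, 0, 1)
#1, invoked 1, has no incoming edges; only thr2's bump applies → (0, 0, 1, 0)
#2, invoked 2, has no incoming edges; only thr1's bump applies → (0, 1, 0, 0)
merge at #6 (invoked 9): VC(#2)=(0, 1, 0, 0), own-thread bump on thr1 → (0, 2, 0, 0)
merge at #3 (invoked 3): VC(#5)=(0, 0, 0, 1), own-thread bump on thr0 → (1, 0, 0, 1)
merge at #4 (invoked 5): VC(#1)=(0, 0, 1, 0), VC(#5)=(0, 0, 0, 1), own-thread bump on thr2 → (0, 0, 2, 1)
target: VC(#4) = (0, 0, 2, 1)

(0, 0, 2, 1)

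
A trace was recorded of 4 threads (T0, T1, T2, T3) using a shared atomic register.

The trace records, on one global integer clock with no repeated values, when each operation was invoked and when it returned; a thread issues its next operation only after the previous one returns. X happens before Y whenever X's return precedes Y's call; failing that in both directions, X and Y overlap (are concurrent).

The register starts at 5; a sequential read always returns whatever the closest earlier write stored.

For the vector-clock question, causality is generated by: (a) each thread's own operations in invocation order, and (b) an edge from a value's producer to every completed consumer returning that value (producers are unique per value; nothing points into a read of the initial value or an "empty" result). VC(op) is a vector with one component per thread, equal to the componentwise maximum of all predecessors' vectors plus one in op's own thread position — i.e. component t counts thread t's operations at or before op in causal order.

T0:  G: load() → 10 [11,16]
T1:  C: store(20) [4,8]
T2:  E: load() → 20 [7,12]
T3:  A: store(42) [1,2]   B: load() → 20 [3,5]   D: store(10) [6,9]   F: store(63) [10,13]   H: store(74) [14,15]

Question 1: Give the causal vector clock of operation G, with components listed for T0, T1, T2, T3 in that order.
(1, 1, 0, 3)

A, invoked 1, has no incoming edges; only T3's bump applies → (0, 0, 0, 1)
C, invoked 4, has no incoming edges; only T1's bump applies → (0, 1, 0, 0)
invoked at 7, E merges VC(C)=(0, 1, 0, 0) and bumps T2's slot → (0, 1, 1, 0)
invoked at 3, B merges VC(A)=(0, 0, 0, 1), VC(C)=(0, 1, 0, 0) and bumps T3's slot → (0, 1, 0, 2)
invoked at 6, D merges VC(B)=(0, 1, 0, 2) and bumps T3's slot → (0, 1, 0, 3)
invoked at 10, F merges VC(D)=(0, 1, 0, 3) and bumps T3's slot → (0, 1, 0, 4)
invoked at 11, G merges VC(D)=(0, 1, 0, 3) and bumps T0's slot → (1, 1, 0, 3)
invoked at 14, H merges VC(F)=(0, 1, 0, 4) and bumps T3's slot → (0, 1, 0, 5)
target: VC(G) = (1, 1, 0, 3)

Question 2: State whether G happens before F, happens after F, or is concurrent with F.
concurrent

G spans [11,16], F spans [10,13]
the intervals overlap in both directions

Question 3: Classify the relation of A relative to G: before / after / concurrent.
before

A spans [1,2], G spans [11,16]
resp(A)=2 < inv(G)=11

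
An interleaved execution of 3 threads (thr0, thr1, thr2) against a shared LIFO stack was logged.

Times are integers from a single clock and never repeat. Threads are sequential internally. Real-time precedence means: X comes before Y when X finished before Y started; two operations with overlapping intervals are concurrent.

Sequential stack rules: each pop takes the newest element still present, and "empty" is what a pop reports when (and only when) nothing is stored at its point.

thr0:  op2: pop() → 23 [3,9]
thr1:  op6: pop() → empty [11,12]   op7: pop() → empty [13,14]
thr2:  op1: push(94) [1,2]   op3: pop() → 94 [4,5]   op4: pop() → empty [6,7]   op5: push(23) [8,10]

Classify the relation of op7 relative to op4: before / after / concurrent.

op7 spans [13,14], op4 spans [6,7]
resp(op4)=7 < inv(op7)=13

after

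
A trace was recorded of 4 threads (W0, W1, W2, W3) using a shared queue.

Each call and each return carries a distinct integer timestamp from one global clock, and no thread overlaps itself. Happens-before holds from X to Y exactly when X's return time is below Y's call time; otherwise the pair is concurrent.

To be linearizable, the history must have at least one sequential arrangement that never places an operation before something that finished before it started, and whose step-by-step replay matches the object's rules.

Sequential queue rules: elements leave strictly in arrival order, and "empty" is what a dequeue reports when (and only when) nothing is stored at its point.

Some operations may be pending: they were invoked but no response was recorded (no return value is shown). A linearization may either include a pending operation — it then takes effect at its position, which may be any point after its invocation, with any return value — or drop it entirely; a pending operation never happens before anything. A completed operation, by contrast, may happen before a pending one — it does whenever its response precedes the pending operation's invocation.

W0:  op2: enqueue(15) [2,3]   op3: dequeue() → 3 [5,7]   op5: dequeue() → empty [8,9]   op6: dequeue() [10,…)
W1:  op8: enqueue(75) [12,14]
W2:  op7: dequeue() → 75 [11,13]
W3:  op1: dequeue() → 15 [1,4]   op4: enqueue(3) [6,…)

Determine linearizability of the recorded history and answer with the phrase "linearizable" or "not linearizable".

linearizable

witness order: op2, op1, op4, op3, op5, op6, op8, op7
step 1: op2 enqueue(15) — queue <15>
step 2: op1 dequeue() → 15 — queue <>
step 3: op4 enqueue(3) (pending, included) — queue <3>
step 4: op3 dequeue() → 3 — queue <>
step 5: op5 dequeue() → empty — queue <>
step 6: op6 dequeue() (pending, included) — queue <>
step 7: op8 enqueue(75) — queue <75>
step 8: op7 dequeue() → 75 — queue <>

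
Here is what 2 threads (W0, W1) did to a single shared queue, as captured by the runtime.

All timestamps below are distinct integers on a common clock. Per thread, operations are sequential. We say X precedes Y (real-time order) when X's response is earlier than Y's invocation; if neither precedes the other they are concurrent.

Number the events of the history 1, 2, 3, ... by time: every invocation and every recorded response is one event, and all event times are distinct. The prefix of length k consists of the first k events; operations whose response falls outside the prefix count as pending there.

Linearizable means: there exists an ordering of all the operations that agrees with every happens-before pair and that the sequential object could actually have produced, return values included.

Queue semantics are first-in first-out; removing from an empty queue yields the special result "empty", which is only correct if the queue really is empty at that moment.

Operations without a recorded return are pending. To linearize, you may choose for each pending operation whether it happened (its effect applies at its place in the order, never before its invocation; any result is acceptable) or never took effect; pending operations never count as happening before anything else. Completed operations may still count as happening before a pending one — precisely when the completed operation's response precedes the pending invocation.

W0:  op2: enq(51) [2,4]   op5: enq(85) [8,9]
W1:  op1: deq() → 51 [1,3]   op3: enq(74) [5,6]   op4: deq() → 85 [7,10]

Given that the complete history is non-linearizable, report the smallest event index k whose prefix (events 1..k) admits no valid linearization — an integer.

10

one valid order for events 1..9 is op2, op1, op3, op4, op5:
step 1: op2 enq(51) — queue <51>
step 2: op1 deq() → 51 — queue <>
step 3: op3 enq(74) — queue <74>
step 4: op4 deq() (pending, included) — queue <>
step 5: op5 enq(85) — queue <85>
once event 10 joins (op4's response, time 10), exhaustive search finds no witness
e.g. op1, op2, op3, op4, op5: illegal at step 1, since op1 deq() → 51 cannot apply there
e.g. op1, op2, op3, op5, op4: illegal at step 1, since op1 deq() → 51 cannot apply there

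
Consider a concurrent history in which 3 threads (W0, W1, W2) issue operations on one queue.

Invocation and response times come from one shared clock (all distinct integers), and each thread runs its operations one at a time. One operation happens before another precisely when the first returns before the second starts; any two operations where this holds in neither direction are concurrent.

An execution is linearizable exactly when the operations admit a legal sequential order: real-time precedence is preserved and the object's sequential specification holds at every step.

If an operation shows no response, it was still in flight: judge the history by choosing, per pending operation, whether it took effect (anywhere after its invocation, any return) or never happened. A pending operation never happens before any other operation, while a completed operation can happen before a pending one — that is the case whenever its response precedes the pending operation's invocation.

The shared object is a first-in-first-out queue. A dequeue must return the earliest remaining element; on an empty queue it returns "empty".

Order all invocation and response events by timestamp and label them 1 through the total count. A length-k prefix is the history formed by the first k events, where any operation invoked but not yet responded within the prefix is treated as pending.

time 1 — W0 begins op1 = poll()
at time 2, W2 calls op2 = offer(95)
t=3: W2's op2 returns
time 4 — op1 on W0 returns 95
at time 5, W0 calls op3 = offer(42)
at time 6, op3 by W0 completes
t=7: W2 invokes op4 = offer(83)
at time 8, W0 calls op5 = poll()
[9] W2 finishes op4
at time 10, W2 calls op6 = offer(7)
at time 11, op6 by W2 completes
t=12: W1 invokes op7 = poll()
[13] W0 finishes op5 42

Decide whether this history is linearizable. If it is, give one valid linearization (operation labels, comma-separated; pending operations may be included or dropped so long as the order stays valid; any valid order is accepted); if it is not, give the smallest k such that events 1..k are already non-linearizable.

1. op2 offer(95), leaving queue <95>
2. op1 poll() → 95, leaving queue <>
3. op3 offer(42), leaving queue <42>
4. op4 offer(83), leaving queue <42,83>
5. op5 poll() → 42, leaving queue <83>
6. op6 offer(7), leaving queue <83,7>

linearizable — witness: op2, op1, op3, op4, op5, op6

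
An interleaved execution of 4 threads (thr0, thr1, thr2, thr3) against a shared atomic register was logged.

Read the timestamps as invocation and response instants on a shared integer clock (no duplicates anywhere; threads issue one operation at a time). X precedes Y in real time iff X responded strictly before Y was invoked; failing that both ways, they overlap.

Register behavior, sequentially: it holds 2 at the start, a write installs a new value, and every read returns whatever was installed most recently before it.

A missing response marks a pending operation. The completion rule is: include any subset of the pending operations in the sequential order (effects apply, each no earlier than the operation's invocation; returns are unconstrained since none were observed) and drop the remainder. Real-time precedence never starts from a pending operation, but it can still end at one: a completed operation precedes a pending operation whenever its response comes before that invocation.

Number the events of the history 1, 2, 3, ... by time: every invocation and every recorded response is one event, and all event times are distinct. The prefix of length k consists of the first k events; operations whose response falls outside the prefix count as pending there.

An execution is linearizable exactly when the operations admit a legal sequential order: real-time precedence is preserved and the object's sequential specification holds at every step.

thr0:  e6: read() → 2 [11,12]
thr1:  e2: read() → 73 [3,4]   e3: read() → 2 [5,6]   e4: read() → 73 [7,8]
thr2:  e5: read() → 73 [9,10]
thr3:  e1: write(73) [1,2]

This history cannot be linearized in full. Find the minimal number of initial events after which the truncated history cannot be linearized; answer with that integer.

6

events 1..5 are linearizable; a witness order is e1, e2:
after step 1 (e1 write(73)): value 73
after step 2 (e2 read() → 73): value 73
at event 6 (e3's time-6 response) nothing linearizes any more
one such order, e1, e2, e3, breaks at step 3 where e3 read() → 2 is illegal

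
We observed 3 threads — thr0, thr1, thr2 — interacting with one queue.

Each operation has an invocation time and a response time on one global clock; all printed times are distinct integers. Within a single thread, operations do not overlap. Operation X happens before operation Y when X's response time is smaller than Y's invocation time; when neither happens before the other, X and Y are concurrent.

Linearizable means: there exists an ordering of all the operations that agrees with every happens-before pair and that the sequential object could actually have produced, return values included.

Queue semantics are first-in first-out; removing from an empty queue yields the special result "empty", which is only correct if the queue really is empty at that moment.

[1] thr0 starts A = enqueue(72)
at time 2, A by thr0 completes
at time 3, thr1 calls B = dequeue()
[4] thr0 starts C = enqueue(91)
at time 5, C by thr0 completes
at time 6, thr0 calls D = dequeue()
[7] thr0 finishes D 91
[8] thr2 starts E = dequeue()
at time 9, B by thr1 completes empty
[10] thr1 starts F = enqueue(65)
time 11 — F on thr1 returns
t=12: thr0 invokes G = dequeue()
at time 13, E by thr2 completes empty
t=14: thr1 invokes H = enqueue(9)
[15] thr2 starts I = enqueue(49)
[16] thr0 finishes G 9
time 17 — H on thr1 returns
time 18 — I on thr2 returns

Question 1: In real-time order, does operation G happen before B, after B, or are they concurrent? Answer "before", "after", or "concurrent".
Answer: after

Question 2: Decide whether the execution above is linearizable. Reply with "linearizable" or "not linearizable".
already the first 9 events (up to B's response at time 9) admit no linearization; the first 8 still do
no legal order exists: 3 real-time-consistent candidates over 4 completed queue operations, all rejected
include/drop combinations of the 1 pending operation (E) were all tried; none helps
one such order, A, B, C, D (pending dropped), breaks at step 2 where B dequeue() → empty is illegal
one such order, A, C, B, D (pending dropped), breaks at step 3 where B dequeue() → empty is illegal

not linearizable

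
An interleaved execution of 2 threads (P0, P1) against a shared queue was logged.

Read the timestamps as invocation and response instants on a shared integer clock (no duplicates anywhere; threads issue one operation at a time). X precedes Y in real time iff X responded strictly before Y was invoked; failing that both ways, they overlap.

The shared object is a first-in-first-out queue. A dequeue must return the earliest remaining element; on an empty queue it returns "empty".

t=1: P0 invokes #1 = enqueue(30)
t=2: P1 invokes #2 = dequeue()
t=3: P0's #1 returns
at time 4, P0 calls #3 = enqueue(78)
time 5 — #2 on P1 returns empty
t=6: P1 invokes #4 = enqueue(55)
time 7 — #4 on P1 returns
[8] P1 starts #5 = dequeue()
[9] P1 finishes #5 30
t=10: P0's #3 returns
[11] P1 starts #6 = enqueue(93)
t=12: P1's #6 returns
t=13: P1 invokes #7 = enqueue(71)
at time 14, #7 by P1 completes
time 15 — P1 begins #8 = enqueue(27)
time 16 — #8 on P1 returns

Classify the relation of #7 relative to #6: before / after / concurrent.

after

#7 spans [13,14], #6 spans [11,12]
resp(#6)=12 < inv(#7)=13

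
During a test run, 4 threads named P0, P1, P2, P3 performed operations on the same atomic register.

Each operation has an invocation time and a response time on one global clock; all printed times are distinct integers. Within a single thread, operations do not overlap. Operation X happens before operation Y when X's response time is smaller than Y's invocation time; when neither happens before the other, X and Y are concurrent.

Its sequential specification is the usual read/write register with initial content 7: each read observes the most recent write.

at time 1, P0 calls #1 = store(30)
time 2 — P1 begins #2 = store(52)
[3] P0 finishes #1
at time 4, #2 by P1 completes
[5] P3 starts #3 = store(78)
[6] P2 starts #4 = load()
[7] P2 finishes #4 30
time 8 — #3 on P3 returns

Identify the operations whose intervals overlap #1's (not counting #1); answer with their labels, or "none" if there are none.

#2

#1 spans [1,3]; an op avoiding the whole window 1..3 is ordered, any other is concurrent
#2 [2,4]: concurrent
#3 [5,8]: after
#4 [6,7]: after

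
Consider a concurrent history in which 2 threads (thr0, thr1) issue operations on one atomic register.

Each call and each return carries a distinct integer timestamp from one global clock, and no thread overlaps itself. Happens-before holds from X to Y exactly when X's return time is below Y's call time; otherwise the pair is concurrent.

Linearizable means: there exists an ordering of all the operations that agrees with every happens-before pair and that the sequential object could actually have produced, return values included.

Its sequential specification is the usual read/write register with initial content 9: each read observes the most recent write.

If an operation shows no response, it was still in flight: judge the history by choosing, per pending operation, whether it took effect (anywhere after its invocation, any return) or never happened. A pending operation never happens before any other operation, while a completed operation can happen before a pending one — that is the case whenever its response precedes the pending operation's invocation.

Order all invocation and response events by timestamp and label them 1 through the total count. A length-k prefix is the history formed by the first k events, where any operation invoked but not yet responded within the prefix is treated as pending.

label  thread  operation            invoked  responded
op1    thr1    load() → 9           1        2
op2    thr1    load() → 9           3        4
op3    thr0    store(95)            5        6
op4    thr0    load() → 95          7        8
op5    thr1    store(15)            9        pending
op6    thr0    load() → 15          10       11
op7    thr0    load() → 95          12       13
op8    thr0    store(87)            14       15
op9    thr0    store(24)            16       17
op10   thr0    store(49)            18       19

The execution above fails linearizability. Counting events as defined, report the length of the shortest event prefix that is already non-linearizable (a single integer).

13

events 1..12 are linearizable; a witness order is op1, op2, op3, op4, op5, op6:
after step 1 (op1 load() → 9): value 9
after step 2 (op2 load() → 9): value 9
after step 3 (op3 store(95)): value 95
after step 4 (op4 load() → 95): value 95
after step 5 (op5 store(15) (pending, included)): value 15
after step 6 (op6 load() → 15): value 15
include event 13 — op7 responding at 13 — and every candidate order breaks
completion choices over the 1 pending operation (op5) were checked; none helps
e.g. op1, op2, op3, op4, op6, op7 (pending dropped): illegal at step 5, since op6 load() → 15 cannot apply there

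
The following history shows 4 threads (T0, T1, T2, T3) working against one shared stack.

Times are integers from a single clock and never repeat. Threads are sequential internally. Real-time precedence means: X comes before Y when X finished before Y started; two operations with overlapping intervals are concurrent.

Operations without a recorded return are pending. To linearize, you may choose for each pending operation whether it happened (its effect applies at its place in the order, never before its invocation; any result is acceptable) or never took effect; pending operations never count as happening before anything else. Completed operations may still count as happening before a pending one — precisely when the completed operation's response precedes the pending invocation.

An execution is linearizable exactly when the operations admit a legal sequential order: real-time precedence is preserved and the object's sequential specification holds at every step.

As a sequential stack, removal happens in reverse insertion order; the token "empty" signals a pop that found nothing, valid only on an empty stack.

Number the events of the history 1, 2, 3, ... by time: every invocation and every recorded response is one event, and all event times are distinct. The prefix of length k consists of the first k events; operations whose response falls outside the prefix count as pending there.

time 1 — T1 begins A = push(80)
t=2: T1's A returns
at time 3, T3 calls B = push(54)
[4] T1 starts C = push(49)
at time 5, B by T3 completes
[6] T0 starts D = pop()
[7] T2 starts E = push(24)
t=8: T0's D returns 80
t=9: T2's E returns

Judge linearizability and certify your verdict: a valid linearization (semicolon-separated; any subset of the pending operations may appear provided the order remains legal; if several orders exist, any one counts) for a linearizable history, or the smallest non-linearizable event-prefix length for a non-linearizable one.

not linearizable — minimal violating prefix: 8 events

cut after 7 events: linearizable; cut after 8 events (D responds, time 8): not linearizable
exhaustive check: the 3 completed stack ops admit one real-time order; illegal
no escape via the 2 pending operations (C, E): every completion choice fails
e.g. A, B, D (pending dropped): illegal at step 3, since D pop() → 80 cannot apply there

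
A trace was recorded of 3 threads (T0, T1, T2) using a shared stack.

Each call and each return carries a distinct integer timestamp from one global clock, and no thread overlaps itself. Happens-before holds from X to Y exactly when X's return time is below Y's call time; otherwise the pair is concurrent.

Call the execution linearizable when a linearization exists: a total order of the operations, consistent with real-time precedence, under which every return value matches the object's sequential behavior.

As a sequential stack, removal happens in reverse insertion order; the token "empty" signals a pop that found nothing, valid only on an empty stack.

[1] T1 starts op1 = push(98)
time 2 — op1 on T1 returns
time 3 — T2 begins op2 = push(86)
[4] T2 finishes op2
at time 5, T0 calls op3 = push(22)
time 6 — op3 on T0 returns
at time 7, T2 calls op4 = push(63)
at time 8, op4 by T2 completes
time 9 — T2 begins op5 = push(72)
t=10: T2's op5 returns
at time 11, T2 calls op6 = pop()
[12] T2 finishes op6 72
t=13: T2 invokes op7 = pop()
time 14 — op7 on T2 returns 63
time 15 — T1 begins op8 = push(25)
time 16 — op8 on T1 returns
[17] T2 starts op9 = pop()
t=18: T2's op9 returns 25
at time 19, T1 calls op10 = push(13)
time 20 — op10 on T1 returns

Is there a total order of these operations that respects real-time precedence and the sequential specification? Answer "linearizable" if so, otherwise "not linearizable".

linearizable

a witness: op1, op2, op3, op4, op5, op6, op7, op8, op9, op10
after step 1 (op1 push(98)): stack <98>
after step 2 (op2 push(86)): stack <98,86>
after step 3 (op3 push(22)): stack <98,86,22>
after step 4 (op4 push(63)): stack <98,86,22,63>
after step 5 (op5 push(72)): stack <98,86,22,63,72>
after step 6 (op6 pop() → 72): stack <98,86,22,63>
after step 7 (op7 pop() → 63): stack <98,86,22>
after step 8 (op8 push(25)): stack <98,86,22,25>
after step 9 (op9 pop() → 25): stack <98,86,22>
after step 10 (op10 push(13)): stack <98,86,22,13>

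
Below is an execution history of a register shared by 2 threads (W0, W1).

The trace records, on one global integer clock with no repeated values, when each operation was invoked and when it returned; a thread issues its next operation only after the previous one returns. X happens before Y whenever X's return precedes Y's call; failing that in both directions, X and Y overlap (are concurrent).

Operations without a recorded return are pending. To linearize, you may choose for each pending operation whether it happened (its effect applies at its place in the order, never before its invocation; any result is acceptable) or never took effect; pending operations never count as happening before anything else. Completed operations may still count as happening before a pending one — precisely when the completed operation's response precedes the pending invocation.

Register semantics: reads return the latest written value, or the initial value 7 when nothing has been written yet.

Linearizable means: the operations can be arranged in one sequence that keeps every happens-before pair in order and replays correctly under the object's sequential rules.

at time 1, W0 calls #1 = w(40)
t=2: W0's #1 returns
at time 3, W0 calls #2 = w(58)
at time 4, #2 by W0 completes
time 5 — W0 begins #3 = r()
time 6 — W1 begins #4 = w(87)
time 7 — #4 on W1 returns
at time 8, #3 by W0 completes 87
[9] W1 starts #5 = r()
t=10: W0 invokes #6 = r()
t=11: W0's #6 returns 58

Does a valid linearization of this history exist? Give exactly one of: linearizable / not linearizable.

not linearizable

the violation lands at event 11, #6's response at time 11: events 1..10 linearize, events 1..11 do not
2 orders of the 5 completed register ops respect real time; none is legal
no completion choice of the 1 pending operation (#5) rescues it — every subset was tried
for example #1, #2, #3, #4, #6 (pending dropped) fails at step 3: #3 r() → 87 is not legal there
for example #1, #2, #4, #3, #6 (pending dropped) fails at step 5: #6 r() → 58 is not legal there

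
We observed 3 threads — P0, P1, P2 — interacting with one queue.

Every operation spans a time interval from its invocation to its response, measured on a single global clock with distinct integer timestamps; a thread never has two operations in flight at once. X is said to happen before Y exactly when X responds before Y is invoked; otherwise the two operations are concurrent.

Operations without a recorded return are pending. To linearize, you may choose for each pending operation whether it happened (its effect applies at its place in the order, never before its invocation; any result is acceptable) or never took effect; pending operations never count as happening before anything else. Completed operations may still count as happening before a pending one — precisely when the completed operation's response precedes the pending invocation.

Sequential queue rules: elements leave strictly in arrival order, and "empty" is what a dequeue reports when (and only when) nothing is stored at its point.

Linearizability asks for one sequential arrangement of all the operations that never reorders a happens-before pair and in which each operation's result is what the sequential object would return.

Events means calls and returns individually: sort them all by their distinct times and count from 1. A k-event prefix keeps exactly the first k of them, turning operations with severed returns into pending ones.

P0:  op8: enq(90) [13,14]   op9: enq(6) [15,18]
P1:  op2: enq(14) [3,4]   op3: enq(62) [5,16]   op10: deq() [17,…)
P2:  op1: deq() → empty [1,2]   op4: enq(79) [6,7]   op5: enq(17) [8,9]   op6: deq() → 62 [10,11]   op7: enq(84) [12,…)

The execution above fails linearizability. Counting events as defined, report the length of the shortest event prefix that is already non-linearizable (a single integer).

11

events 1..10 are linearizable; a witness order is op1, op2, op3, op4, op5:
1. op1 deq() → empty, leaving queue <>
2. op2 enq(14), leaving queue <14>
3. op3 enq(62) (pending, included), leaving queue <14,62>
4. op4 enq(79), leaving queue <14,62,79>
5. op5 enq(17), leaving queue <14,62,79,17>
include event 11 — op6 responding at 11 — and every candidate order breaks
include/drop combinations of the 1 pending operation (op3) were all tried; none helps
e.g. op1, op2, op4, op5, op6 (pending dropped): illegal at step 5, since op6 deq() → 62 cannot apply there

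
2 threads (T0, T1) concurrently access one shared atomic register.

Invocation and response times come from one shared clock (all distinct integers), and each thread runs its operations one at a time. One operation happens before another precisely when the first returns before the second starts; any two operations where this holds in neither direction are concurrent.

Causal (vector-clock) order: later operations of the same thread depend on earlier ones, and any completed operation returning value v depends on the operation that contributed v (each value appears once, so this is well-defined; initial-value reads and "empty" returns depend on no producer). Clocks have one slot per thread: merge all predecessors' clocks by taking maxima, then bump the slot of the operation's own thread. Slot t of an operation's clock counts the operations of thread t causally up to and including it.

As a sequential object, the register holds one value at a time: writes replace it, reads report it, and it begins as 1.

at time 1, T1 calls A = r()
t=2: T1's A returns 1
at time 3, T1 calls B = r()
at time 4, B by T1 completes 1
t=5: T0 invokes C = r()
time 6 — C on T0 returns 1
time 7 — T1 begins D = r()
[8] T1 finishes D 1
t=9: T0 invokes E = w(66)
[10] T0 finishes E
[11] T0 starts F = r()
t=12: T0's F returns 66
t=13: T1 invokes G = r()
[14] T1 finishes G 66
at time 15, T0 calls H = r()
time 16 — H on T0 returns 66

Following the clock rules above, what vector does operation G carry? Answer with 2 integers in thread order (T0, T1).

A (invocation 1): nothing precedes it; T1's component alone gives (0, 1)
C (invocation 5): nothing precedes it; T0's component alone gives (1, 0)
B, invoked 3, takes VC(A)=(0, 1) under max, adds 1 for T1 → (0, 2)
E, invoked 9, takes VC(C)=(1, 0) under max, adds 1 for T0 → (2, 0)
D, invoked 7, takes VC(B)=(0, 2) under max, adds 1 for T1 → (0, 3)
F, invoked 11, takes VC(E)=(2, 0) under max, adds 1 for T0 → (3, 0)
H, invoked 15, takes VC(E)=(2, 0), VC(F)=(3, 0) under max, adds 1 for T0 → (4, 0)
G, invoked 13, takes VC(D)=(0, 3), VC(E)=(2, 0) under max, adds 1 for T1 → (2, 4)
target: VC(G) = (2, 4)

(2, 4)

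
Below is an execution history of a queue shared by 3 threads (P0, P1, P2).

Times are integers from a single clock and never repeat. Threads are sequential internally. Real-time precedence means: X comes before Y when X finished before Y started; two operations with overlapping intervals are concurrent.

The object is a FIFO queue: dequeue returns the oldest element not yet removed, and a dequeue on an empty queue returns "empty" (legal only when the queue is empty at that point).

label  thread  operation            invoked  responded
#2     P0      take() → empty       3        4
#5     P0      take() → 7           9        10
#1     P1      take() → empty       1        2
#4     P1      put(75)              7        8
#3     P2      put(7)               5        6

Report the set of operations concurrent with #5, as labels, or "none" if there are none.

none

overlap test against #5 [9,10]: concurrent iff the interval meets 9..10
#1 [1,2]: before
#2 [3,4]: before
#3 [5,6]: before
#4 [7,8]: before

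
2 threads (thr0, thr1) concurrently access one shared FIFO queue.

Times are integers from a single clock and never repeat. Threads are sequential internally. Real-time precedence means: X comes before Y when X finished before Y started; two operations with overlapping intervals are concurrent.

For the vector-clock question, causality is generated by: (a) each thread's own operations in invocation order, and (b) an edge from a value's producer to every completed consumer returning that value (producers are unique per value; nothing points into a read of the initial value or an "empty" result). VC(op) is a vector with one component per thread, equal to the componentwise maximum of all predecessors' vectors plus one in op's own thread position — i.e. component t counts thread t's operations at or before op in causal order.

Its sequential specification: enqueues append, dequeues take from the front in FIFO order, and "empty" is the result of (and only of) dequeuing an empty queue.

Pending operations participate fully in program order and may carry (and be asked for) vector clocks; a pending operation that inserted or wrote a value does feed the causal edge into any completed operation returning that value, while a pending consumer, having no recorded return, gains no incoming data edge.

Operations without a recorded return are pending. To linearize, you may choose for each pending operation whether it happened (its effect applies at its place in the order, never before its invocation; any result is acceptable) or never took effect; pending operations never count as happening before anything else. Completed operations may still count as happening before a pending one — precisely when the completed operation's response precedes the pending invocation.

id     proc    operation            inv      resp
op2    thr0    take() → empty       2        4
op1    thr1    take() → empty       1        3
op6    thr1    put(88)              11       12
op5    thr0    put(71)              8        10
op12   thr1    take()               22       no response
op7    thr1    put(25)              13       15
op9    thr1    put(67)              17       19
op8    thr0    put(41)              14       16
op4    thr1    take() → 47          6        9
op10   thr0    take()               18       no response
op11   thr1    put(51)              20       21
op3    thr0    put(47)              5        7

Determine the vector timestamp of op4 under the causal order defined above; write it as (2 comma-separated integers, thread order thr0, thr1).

root op op1, invoked 1: fresh clock plus thr1's own tick → (0, 1)
root op op2, invoked 2: fresh clock plus thr0's own tick → (1, 0)
VC(op3, invoked at 5): max of VC(op2)=(1, 0), then +1 on thread thr0 → (2, 0)
VC(op5, invoked at 8): max of VC(op3)=(2, 0), then +1 on thread thr0 → (3, 0)
VC(op4, invoked at 6): max of VC(op1)=(0, 1), VC(op3)=(2, 0), then +1 on thread thr1 → (2, 2)
VC(op8, invoked at 14): max of VC(op5)=(3, 0), then +1 on thread thr0 → (4, 0)
VC(op6, invoked at 11): max of VC(op4)=(2, 2), then +1 on thread thr1 → (2, 3)
VC(op10, invoked at 18): max of VC(op8)=(4, 0), then +1 on thread thr0 → (5, 0)
VC(op7, invoked at 13): max of VC(op6)=(2, 3), then +1 on thread thr1 → (2, 4)
VC(op9, invoked at 17): max of VC(op7)=(2, 4), then +1 on thread thr1 → (2, 5)
VC(op11, invoked at 20): max of VC(op9)=(2, 5), then +1 on thread thr1 → (2, 6)
VC(op12, invoked at 22): max of VC(op11)=(2, 6), then +1 on thread thr1 → (2, 7)
target: VC(op4) = (2, 2)

(2, 2)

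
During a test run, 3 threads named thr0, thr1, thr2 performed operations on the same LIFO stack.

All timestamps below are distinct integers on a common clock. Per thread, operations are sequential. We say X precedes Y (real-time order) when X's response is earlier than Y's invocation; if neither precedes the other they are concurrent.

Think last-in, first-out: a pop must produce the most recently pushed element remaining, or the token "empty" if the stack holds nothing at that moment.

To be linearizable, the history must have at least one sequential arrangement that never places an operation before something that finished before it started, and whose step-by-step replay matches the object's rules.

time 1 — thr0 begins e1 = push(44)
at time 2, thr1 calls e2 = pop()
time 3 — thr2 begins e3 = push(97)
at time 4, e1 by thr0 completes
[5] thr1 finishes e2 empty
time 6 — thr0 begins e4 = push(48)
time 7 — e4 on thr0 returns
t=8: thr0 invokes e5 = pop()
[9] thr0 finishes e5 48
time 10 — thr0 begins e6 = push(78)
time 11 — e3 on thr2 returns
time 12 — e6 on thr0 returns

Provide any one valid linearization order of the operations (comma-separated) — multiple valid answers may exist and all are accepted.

e2, e1, e3, e4, e5, e6

1. e2 pop() → empty, leaving stack <>
2. e1 push(44), leaving stack <44>
3. e3 push(97), leaving stack <44,97>
4. e4 push(48), leaving stack <44,97,48>
5. e5 pop() → 48, leaving stack <44,97>
6. e6 push(78), leaving stack <44,97,78>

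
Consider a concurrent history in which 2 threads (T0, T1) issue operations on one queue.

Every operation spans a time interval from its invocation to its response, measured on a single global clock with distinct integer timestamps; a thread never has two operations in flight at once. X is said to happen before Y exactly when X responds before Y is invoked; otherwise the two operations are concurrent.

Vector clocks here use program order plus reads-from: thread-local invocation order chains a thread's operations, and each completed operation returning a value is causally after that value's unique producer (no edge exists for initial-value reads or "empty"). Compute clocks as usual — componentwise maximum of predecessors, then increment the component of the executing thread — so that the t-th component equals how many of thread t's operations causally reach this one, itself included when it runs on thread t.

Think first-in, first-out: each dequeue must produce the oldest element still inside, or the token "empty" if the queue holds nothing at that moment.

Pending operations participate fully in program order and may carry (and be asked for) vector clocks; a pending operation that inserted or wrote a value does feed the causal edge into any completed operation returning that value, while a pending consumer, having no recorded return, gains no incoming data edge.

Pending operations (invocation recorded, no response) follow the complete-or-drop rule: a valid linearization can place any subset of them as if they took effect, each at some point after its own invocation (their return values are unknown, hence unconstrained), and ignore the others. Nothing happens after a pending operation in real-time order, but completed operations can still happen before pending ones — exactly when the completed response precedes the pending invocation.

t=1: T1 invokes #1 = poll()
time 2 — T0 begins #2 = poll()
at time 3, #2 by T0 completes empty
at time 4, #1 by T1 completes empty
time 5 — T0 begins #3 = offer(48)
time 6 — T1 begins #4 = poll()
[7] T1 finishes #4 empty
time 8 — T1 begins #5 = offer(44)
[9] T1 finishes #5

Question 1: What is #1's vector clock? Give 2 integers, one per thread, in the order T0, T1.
(0, 1)

VC(#1, invoked at 1): no causal predecessors; +1 on T1 → (0, 1)
VC(#2, invoked at 2): no causal predecessors; +1 on T0 → (1, 0)
from VC(#1)=(0, 1), #4 (invoked 6) maxes components and bumps T1 → (0, 2)
from VC(#2)=(1, 0), #3 (invoked 5) maxes components and bumps T0 → (2, 0)
from VC(#4)=(0, 2), #5 (invoked 8) maxes components and bumps T1 → (0, 3)
target: VC(#1) = (0, 1)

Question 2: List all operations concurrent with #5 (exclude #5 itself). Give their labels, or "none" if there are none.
#3

#5 runs from 8 to 9; window-overlapping ops are concurrent
#1 [1,4]: before
#2 [2,3]: before
#3 [5,…): concurrent
#4 [6,7]: before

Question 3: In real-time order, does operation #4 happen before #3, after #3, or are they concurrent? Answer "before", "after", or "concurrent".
concurrent

#4 spans [6,7], #3 spans [5,…)
the intervals overlap in both directions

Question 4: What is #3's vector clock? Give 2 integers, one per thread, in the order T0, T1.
(2, 0)

no predecessors for #1 (invoked 1): T1 increments from zero → (0, 1)
no predecessors for #2 (invoked 2): T0 increments from zero → (1, 0)
#4, invoked 6, takes VC(#1)=(0, 1) under max, adds 1 for T1 → (0, 2)
#3, invoked 5, takes VC(#2)=(1, 0) under max, adds 1 for T0 → (2, 0)
#5, invoked 8, takes VC(#4)=(0, 2) under max, adds 1 for T1 → (0, 3)
target: VC(#3) = (2, 0)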